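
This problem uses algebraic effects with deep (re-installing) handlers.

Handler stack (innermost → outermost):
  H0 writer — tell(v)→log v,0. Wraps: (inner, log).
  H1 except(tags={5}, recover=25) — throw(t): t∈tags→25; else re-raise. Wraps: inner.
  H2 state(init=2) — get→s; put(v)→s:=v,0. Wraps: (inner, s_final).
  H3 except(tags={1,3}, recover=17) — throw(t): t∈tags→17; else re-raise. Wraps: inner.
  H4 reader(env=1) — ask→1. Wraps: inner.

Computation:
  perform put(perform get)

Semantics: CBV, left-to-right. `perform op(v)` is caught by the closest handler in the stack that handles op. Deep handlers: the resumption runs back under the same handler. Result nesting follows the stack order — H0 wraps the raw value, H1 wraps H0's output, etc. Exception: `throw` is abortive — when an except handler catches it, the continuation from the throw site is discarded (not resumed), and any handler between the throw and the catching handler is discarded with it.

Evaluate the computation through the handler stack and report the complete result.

Answer: ((0, ()), 2)

Step-by-step:
get @ H2 ⇒ 2
put(2) @ H2 ⇒ s:=2
H0 returns (0, ())
H1 returns (0, ())
H2 returns ((0, ()), 2)
H3 returns ((0, ()), 2)
H4 returns ((0, ()), 2)
= ((0, ()), 2)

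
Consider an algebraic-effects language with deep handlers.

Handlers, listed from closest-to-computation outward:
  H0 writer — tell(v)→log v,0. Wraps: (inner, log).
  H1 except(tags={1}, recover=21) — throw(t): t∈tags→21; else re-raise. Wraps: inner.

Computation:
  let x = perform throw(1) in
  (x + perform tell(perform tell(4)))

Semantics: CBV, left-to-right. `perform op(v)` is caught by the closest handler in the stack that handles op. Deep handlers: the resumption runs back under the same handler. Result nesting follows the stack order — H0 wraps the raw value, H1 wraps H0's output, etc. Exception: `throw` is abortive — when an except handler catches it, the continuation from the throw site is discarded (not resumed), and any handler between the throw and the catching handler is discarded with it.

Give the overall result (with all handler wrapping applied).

Evaluation trace:
throw(1) @ H1 caught ⇒ 21
= 21

Answer: 21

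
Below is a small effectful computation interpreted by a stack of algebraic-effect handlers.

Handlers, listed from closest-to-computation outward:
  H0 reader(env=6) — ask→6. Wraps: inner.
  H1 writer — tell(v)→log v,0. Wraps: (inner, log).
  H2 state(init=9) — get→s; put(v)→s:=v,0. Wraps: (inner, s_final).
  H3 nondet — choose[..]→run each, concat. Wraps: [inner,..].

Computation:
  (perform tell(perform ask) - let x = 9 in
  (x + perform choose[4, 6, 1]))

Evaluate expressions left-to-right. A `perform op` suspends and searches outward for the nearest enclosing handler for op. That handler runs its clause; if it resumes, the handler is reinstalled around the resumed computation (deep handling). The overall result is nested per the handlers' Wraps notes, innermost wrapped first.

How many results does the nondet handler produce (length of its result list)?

Answer: 3

Step-by-step:
ask @ H0 ⇒ 6
tell(6) @ H1 ⇒ log+=6
choose[4, 6, 1] @ H3
  branch[0] choose=4:
    H0 returns -13
    H1 returns (-13, (6))
    H2 returns ((-13, (6)), 9)
    H3 returns [((-13, (6)), 9)]
  branch[1] choose=6:
    H0 returns -15
    H1 returns (-15, (6))
    H2 returns ((-15, (6)), 9)
    H3 returns [((-15, (6)), 9)]
  branch[2] choose=1:
    H0 returns -10
    H1 returns (-10, (6))
    H2 returns ((-10, (6)), 9)
    H3 returns [((-10, (6)), 9)]
= [((-13, (6)), 9), ((-15, (6)), 9), ((-10, (6)), 9)]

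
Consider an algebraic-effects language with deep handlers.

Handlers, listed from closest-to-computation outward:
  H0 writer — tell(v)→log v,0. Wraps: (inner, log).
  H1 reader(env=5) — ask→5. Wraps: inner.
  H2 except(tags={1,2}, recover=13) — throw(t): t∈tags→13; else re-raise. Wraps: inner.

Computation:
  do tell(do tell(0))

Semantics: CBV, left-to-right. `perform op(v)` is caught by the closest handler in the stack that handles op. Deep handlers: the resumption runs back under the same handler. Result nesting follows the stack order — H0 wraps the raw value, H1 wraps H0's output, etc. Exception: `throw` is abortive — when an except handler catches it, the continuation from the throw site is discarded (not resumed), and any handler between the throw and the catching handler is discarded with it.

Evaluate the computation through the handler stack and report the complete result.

Step-by-step:
tell(0) @ H0 ⇒ log+=0
tell(0) @ H0 ⇒ log+=0
H0 returns (0, (0, 0))
H1 returns (0, (0, 0))
H2 returns (0, (0, 0))
= (0, (0, 0))

Answer: (0, (0, 0))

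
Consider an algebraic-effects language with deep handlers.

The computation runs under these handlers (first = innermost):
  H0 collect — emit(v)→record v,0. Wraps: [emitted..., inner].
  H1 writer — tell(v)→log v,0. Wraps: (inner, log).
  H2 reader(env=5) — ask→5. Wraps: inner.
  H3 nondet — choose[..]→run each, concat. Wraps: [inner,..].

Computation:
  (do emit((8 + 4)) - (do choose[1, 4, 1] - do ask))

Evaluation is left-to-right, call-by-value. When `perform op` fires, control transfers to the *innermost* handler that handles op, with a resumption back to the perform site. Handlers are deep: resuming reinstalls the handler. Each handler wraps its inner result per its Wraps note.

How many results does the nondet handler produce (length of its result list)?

Answer: 3

Step-by-step:
emit(12) @ H0 ⇒ out+=12
choose[1, 4, 1] @ H3
  branch[0] choose=1:
    ask @ H2 ⇒ 5
    H0 returns [12, 4]
    H1 returns ([12, 4], ())
    H2 returns ([12, 4], ())
    H3 returns [([12, 4], ())]
  branch[1] choose=4:
    ask @ H2 ⇒ 5
    H0 returns [12, 1]
    H1 returns ([12, 1], ())
    H2 returns ([12, 1], ())
    H3 returns [([12, 1], ())]
  branch[2] choose=1:
    ask @ H2 ⇒ 5
    H0 returns [12, 4]
    H1 returns ([12, 4], ())
    H2 returns ([12, 4], ())
    H3 returns [([12, 4], ())]
= [([12, 4], ()), ([12, 1], ()), ([12, 4], ())]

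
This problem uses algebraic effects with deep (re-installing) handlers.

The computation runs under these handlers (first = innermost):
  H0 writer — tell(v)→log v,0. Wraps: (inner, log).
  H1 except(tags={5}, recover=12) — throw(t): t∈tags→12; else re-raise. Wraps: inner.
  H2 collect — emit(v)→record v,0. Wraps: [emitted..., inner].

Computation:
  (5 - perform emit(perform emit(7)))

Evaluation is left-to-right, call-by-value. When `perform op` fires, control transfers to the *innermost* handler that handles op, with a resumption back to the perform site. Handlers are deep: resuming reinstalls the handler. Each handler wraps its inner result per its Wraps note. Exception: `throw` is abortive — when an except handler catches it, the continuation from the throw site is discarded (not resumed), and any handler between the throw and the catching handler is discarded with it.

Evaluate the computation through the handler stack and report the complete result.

Answer: [7, 0, (5, ())]

Working:
emit(7) @ H2 ⇒ out+=7
emit(0) @ H2 ⇒ out+=0
H0 returns (5, ())
H1 returns (5, ())
H2 returns [7, 0, (5, ())]
= [7, 0, (5, ())]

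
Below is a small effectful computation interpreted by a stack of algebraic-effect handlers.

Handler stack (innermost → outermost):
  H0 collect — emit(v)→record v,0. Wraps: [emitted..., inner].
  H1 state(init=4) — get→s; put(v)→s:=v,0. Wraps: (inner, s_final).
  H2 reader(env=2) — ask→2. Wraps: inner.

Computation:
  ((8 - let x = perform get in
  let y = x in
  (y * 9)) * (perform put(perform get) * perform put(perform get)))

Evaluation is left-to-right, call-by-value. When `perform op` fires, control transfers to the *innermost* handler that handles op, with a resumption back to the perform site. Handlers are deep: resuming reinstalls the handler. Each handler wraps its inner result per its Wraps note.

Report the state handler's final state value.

Answer: 4

Step-by-step:
get @ H1 ⇒ 4
get @ H1 ⇒ 4
put(4) @ H1 ⇒ s:=4
get @ H1 ⇒ 4
put(4) @ H1 ⇒ s:=4
H0 returns [0]
H1 returns ([0], 4)
H2 returns ([0], 4)
= ([0], 4)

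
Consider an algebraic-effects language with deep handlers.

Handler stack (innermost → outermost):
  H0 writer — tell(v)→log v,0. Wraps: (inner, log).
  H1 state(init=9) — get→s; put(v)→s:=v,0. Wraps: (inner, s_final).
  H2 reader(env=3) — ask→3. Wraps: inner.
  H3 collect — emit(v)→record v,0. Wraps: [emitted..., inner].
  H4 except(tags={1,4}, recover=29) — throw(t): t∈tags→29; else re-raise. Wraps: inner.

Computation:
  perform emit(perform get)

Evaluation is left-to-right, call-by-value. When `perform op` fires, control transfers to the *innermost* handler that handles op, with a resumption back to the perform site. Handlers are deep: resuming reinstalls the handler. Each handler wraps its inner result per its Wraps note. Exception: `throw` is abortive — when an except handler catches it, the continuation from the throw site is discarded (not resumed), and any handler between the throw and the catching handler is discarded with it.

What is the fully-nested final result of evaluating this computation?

Working:
get @ H1 ⇒ 9
emit(9) @ H3 ⇒ out+=9
H0 returns (0, ())
H1 returns ((0, ()), 9)
H2 returns ((0, ()), 9)
H3 returns [9, ((0, ()), 9)]
H4 returns [9, ((0, ()), 9)]
= [9, ((0, ()), 9)]

Answer: [9, ((0, ()), 9)]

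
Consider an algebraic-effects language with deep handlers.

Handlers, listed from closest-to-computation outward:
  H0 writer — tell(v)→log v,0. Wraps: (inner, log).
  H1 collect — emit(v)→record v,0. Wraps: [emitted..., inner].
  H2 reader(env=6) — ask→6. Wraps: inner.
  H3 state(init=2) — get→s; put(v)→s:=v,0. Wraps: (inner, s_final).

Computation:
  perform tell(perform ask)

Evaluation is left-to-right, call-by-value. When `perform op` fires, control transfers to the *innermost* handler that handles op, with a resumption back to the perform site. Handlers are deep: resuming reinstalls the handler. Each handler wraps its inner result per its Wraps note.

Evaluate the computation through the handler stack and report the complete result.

Answer: ([(0, (6))], 2)

Evaluation trace:
ask @ H2 ⇒ 6
tell(6) @ H0 ⇒ log+=6
H0 returns (0, (6))
H1 returns [(0, (6))]
H2 returns [(0, (6))]
H3 returns ([(0, (6))], 2)
= ([(0, (6))], 2)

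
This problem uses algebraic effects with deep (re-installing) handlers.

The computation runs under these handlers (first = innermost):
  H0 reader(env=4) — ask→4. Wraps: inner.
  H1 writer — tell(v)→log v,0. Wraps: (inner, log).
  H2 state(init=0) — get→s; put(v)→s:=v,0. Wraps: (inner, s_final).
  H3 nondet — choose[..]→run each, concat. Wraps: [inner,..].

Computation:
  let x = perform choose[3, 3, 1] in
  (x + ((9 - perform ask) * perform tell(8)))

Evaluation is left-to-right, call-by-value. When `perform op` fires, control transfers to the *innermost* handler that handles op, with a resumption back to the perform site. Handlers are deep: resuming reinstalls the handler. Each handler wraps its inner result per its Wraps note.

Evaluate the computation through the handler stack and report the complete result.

Answer: [((3, (8)), 0), ((3, (8)), 0), ((1, (8)), 0)]

Step-by-step:
choose[3, 3, 1] @ H3
  branch[0] choose=3:
    ask @ H0 ⇒ 4
    tell(8) @ H1 ⇒ log+=8
    H0 returns 3
    H1 returns (3, (8))
    H2 returns ((3, (8)), 0)
    H3 returns [((3, (8)), 0)]
  branch[1] choose=3:
    ask @ H0 ⇒ 4
    tell(8) @ H1 ⇒ log+=8
    H0 returns 3
    H1 returns (3, (8))
    H2 returns ((3, (8)), 0)
    H3 returns [((3, (8)), 0)]
  branch[2] choose=1:
    ask @ H0 ⇒ 4
    tell(8) @ H1 ⇒ log+=8
    H0 returns 1
    H1 returns (1, (8))
    H2 returns ((1, (8)), 0)
    H3 returns [((1, (8)), 0)]
= [((3, (8)), 0), ((3, (8)), 0), ((1, (8)), 0)]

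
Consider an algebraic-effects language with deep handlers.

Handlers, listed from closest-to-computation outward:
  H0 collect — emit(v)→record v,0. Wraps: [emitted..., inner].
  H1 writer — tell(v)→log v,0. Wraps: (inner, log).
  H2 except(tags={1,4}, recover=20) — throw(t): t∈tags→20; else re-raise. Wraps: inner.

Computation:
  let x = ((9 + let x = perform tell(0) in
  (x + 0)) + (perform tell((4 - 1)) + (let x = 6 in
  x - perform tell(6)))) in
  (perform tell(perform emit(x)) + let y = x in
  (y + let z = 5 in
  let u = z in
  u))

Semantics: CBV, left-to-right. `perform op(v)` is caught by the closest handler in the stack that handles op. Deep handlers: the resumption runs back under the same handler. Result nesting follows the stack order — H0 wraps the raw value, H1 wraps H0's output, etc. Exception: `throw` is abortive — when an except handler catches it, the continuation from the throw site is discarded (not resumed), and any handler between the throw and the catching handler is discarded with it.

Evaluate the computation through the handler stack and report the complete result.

Evaluation trace:
tell(0) @ H1 ⇒ log+=0
tell(3) @ H1 ⇒ log+=3
tell(6) @ H1 ⇒ log+=6
emit(15) @ H0 ⇒ out+=15
tell(0) @ H1 ⇒ log+=0
H0 returns [15, 20]
H1 returns ([15, 20], (0, 3, 6, 0))
H2 returns ([15, 20], (0, 3, 6, 0))
= ([15, 20], (0, 3, 6, 0))

Answer: ([15, 20], (0, 3, 6, 0))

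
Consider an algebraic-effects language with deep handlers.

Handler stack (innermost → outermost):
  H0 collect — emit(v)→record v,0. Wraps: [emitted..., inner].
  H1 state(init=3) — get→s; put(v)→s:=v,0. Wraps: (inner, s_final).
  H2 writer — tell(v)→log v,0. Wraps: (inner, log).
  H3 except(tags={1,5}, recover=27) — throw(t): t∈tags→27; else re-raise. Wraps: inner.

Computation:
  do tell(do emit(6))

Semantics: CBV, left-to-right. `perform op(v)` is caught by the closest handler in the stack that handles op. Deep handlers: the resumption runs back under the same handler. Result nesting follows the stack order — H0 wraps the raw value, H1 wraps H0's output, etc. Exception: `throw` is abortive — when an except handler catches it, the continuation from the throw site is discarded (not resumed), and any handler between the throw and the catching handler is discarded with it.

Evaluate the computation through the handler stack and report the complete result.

Answer: (([6, 0], 3), (0))

Step-by-step:
emit(6) @ H0 ⇒ out+=6
tell(0) @ H2 ⇒ log+=0
H0 returns [6, 0]
H1 returns ([6, 0], 3)
H2 returns (([6, 0], 3), (0))
H3 returns (([6, 0], 3), (0))
= (([6, 0], 3), (0))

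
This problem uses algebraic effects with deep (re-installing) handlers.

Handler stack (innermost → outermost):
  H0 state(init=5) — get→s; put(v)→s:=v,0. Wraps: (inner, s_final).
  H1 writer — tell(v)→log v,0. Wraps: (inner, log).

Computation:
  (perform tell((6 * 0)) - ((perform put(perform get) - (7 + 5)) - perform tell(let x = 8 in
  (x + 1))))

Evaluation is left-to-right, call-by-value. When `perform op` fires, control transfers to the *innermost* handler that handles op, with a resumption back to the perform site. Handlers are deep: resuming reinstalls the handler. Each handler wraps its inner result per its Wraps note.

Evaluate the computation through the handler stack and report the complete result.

Answer: ((12, 5), (0, 9))

Evaluation trace:
tell(0) @ H1 ⇒ log+=0
get @ H0 ⇒ 5
put(5) @ H0 ⇒ s:=5
tell(9) @ H1 ⇒ log+=9
H0 returns (12, 5)
H1 returns ((12, 5), (0, 9))
= ((12, 5), (0, 9))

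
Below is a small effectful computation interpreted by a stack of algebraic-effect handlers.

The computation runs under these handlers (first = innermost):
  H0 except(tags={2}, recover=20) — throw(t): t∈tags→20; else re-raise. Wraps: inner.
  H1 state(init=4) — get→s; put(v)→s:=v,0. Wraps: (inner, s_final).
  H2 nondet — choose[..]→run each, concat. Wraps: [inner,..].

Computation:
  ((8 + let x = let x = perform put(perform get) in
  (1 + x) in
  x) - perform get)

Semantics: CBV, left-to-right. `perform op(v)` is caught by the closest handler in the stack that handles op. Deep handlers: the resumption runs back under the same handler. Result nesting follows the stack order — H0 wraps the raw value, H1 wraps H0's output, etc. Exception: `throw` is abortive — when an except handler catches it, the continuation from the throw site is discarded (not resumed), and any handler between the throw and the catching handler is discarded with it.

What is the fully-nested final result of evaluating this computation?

Answer: [(5, 4)]

Evaluation trace:
get @ H1 ⇒ 4
put(4) @ H1 ⇒ s:=4
get @ H1 ⇒ 4
H0 returns 5
H1 returns (5, 4)
H2 returns [(5, 4)]
= [(5, 4)]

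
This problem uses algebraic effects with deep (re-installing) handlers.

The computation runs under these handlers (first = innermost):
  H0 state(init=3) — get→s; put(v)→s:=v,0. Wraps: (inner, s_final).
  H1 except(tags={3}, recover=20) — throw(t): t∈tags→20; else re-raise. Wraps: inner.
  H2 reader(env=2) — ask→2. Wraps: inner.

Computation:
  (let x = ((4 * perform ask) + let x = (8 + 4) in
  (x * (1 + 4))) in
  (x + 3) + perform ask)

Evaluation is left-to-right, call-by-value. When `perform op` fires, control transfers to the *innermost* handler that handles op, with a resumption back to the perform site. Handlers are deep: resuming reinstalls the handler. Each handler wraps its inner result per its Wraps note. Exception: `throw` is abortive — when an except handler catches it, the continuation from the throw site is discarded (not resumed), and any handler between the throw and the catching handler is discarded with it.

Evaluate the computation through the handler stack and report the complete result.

Answer: (73, 3)

Working:
ask @ H2 ⇒ 2
ask @ H2 ⇒ 2
H0 returns (73, 3)
H1 returns (73, 3)
H2 returns (73, 3)
= (73, 3)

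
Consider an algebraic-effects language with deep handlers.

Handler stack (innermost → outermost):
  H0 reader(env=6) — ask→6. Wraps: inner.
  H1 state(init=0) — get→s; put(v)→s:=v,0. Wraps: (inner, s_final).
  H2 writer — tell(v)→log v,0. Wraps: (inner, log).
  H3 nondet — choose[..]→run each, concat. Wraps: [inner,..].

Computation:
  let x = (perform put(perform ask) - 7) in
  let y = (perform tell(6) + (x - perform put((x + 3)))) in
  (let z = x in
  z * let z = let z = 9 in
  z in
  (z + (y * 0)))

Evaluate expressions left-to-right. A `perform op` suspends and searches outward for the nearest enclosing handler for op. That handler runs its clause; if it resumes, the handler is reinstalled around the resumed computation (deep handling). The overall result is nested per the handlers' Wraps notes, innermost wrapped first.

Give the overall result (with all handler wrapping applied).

Working:
ask @ H0 ⇒ 6
put(6) @ H1 ⇒ s:=6
tell(6) @ H2 ⇒ log+=6
put(-4) @ H1 ⇒ s:=-4
H0 returns -63
H1 returns (-63, -4)
H2 returns ((-63, -4), (6))
H3 returns [((-63, -4), (6))]
= [((-63, -4), (6))]

Answer: [((-63, -4), (6))]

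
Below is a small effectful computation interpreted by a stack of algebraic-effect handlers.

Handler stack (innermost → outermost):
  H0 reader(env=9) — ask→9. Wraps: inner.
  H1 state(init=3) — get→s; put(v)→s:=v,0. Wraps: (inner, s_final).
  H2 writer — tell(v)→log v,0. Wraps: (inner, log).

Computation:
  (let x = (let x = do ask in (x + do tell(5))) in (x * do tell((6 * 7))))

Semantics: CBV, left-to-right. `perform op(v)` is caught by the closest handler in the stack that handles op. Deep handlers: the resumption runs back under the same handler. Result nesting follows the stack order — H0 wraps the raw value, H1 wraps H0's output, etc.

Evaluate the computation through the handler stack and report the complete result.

Answer: ((0, 3), (5, 42))

Evaluation trace:
ask @ H0 ⇒ 9
tell(5) @ H2 ⇒ log+=5
tell(42) @ H2 ⇒ log+=42
H0 returns 0
H1 returns (0, 3)
H2 returns ((0, 3), (5, 42))
= ((0, 3), (5, 42))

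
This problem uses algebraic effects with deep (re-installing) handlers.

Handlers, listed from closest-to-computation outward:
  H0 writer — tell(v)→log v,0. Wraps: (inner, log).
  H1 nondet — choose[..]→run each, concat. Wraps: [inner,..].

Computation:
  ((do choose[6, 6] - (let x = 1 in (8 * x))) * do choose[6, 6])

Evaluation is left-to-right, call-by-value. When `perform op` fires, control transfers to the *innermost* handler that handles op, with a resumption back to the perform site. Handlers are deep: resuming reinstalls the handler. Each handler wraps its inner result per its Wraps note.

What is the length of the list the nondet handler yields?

Step-by-step:
choose[6, 6] @ H1
  branch[0] choose=6:
    choose[6, 6] @ H1
      branch[0] choose=6:
        H0 returns (-12, ())
        H1 returns [(-12, ())]
      branch[1] choose=6:
        H0 returns (-12, ())
        H1 returns [(-12, ())]
  branch[1] choose=6:
    choose[6, 6] @ H1
      branch[0] choose=6:
        H0 returns (-12, ())
        H1 returns [(-12, ())]
      branch[1] choose=6:
        H0 returns (-12, ())
        H1 returns [(-12, ())]
= [(-12, ()), (-12, ()), (-12, ()), (-12, ())]

Answer: 4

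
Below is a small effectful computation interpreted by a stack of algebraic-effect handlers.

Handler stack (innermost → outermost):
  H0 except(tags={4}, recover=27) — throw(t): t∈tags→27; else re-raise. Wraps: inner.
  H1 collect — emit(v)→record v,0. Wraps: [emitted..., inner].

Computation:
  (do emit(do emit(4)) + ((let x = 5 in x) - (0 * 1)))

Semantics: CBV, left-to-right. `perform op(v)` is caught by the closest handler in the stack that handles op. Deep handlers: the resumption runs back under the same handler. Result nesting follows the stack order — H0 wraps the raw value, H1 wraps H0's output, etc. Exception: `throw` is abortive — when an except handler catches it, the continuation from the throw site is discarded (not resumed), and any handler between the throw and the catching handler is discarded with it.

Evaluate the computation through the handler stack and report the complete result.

Answer: [4, 0, 5]

Step-by-step:
emit(4) @ H1 ⇒ out+=4
emit(0) @ H1 ⇒ out+=0
H0 returns 5
H1 returns [4, 0, 5]
= [4, 0, 5]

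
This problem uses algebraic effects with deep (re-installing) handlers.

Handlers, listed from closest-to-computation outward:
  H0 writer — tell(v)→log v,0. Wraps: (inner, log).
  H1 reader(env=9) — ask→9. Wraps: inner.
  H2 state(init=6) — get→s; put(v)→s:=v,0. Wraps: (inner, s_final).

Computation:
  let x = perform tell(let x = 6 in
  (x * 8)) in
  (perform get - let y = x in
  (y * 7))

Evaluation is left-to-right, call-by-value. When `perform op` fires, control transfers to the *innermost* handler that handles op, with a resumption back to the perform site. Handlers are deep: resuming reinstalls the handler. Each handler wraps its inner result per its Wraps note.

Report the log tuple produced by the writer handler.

Answer: (48)

Step-by-step:
tell(48) @ H0 ⇒ log+=48
get @ H2 ⇒ 6
H0 returns (6, (48))
H1 returns (6, (48))
H2 returns ((6, (48)), 6)
= ((6, (48)), 6)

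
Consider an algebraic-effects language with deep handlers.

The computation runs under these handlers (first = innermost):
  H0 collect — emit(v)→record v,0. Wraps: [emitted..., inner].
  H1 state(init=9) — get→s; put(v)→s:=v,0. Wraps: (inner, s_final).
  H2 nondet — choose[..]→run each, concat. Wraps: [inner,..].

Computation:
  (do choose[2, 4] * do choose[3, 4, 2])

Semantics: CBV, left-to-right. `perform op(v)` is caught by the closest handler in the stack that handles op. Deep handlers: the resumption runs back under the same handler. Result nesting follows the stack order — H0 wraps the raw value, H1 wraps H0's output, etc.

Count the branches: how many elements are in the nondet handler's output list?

Answer: 6

Evaluation trace:
choose[2, 4] @ H2
  branch[0] choose=2:
    choose[3, 4, 2] @ H2
      branch[0] choose=3:
        H0 returns [6]
        H1 returns ([6], 9)
        H2 returns [([6], 9)]
      branch[1] choose=4:
        H0 returns [8]
        H1 returns ([8], 9)
        H2 returns [([8], 9)]
      branch[2] choose=2:
        H0 returns [4]
        H1 returns ([4], 9)
        H2 returns [([4], 9)]
  branch[1] choose=4:
    choose[3, 4, 2] @ H2
      branch[0] choose=3:
        H0 returns [12]
        H1 returns ([12], 9)
        H2 returns [([12], 9)]
      branch[1] choose=4:
        H0 returns [16]
        H1 returns ([16], 9)
        H2 returns [([16], 9)]
      branch[2] choose=2:
        H0 returns [8]
        H1 returns ([8], 9)
        H2 returns [([8], 9)]
= [([6], 9), ([8], 9), ([4], 9), ([12], 9), ([16], 9), ([8], 9)]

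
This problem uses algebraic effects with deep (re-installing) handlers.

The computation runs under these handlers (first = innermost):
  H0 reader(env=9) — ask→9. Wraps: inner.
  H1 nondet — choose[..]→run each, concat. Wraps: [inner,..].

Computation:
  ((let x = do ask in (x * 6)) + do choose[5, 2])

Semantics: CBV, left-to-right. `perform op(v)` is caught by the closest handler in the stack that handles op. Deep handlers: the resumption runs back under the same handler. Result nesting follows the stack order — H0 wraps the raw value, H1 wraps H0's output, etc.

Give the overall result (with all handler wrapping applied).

Answer: [59, 56]

Step-by-step:
ask @ H0 ⇒ 9
choose[5, 2] @ H1
  branch[0] choose=5:
    H0 returns 59
    H1 returns [59]
  branch[1] choose=2:
    H0 returns 56
    H1 returns [56]
= [59, 56]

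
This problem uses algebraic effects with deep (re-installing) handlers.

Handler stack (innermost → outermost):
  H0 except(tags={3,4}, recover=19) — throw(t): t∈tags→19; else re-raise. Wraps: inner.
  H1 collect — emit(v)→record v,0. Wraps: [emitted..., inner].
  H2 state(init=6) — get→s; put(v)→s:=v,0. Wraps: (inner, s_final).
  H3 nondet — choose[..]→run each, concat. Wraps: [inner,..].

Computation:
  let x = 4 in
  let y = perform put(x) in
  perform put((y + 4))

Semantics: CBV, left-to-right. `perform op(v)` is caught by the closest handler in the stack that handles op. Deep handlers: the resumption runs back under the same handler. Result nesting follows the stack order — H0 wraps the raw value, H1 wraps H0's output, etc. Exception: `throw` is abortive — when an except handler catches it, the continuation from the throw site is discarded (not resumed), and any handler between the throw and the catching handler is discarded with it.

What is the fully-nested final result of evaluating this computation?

Step-by-step:
put(4) @ H2 ⇒ s:=4
put(4) @ H2 ⇒ s:=4
H0 returns 0
H1 returns [0]
H2 returns ([0], 4)
H3 returns [([0], 4)]
= [([0], 4)]

Answer: [([0], 4)]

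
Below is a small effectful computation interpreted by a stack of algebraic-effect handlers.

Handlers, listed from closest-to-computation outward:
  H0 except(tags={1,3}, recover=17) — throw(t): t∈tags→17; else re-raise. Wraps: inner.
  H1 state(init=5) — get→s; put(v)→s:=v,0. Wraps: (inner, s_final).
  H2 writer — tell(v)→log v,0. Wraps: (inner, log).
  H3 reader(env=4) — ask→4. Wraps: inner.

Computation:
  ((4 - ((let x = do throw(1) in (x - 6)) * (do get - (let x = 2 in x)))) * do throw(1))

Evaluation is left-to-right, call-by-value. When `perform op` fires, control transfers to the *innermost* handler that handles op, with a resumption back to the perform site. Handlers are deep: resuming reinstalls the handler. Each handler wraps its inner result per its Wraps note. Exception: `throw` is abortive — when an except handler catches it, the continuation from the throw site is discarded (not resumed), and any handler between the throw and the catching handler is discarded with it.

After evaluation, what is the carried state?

Answer: 5

Evaluation trace:
throw(1) @ H0 caught ⇒ 17
H1 returns (17, 5)
H2 returns ((17, 5), ())
H3 returns ((17, 5), ())
= ((17, 5), ())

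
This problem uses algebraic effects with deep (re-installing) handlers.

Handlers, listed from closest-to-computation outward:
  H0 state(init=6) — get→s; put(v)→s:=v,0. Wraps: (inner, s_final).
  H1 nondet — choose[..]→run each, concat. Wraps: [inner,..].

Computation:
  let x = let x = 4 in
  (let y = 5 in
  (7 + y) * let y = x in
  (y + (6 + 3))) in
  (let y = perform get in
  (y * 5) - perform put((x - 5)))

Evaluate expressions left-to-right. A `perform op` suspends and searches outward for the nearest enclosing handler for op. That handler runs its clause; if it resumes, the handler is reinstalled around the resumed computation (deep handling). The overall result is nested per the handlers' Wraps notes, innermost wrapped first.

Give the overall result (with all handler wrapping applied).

Answer: [(30, 151)]

Step-by-step:
get @ H0 ⇒ 6
put(151) @ H0 ⇒ s:=151
H0 returns (30, 151)
H1 returns [(30, 151)]
= [(30, 151)]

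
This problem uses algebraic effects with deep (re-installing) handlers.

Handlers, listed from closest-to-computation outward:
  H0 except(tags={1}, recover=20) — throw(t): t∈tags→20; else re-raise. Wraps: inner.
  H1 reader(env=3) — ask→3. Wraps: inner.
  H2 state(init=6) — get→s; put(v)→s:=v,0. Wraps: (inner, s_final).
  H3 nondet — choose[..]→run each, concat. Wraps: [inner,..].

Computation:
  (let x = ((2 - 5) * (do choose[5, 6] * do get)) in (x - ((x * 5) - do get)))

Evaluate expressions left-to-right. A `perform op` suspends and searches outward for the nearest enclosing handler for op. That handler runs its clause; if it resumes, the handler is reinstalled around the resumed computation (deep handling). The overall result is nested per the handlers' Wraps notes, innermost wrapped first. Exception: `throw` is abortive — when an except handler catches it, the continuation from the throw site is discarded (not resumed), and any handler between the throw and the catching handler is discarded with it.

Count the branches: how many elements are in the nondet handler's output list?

Step-by-step:
choose[5, 6] @ H3
  branch[0] choose=5:
    get @ H2 ⇒ 6
    get @ H2 ⇒ 6
    H0 returns 366
    H1 returns 366
    H2 returns (366, 6)
    H3 returns [(366, 6)]
  branch[1] choose=6:
    get @ H2 ⇒ 6
    get @ H2 ⇒ 6
    H0 returns 438
    H1 returns 438
    H2 returns (438, 6)
    H3 returns [(438, 6)]
= [(366, 6), (438, 6)]

Answer: 2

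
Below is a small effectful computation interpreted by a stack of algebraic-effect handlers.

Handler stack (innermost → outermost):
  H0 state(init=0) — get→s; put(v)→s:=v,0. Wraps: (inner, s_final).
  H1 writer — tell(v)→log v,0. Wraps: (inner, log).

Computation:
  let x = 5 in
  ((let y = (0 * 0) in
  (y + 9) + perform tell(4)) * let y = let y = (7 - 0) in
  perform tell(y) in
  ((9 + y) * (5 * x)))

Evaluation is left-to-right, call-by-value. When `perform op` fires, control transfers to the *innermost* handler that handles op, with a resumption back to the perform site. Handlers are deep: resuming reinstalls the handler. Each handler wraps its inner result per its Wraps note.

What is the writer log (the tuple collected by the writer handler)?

Answer: (4, 7)

Step-by-step:
tell(4) @ H1 ⇒ log+=4
tell(7) @ H1 ⇒ log+=7
H0 returns (2025, 0)
H1 returns ((2025, 0), (4, 7))
= ((2025, 0), (4, 7))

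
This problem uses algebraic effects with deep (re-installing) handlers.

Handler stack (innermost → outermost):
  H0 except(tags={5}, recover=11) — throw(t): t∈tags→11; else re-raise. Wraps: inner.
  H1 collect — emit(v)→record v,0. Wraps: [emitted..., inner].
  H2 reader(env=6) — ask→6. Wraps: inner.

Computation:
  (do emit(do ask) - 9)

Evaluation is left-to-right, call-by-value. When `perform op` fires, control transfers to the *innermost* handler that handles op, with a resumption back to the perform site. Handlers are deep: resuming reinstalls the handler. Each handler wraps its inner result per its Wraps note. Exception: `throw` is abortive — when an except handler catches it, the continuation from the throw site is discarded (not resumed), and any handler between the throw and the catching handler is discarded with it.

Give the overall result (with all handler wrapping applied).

Working:
ask @ H2 ⇒ 6
emit(6) @ H1 ⇒ out+=6
H0 returns -9
H1 returns [6, -9]
H2 returns [6, -9]
= [6, -9]

Answer: [6, -9]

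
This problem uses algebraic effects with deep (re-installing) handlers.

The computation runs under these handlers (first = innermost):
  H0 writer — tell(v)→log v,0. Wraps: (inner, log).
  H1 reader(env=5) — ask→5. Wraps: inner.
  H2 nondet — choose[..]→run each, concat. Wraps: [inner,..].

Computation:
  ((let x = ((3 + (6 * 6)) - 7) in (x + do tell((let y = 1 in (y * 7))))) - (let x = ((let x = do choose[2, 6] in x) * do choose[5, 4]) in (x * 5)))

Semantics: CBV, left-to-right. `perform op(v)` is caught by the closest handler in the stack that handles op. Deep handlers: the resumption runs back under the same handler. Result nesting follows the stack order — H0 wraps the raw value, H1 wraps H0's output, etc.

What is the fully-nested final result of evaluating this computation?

Answer: [(-18, (7)), (-8, (7)), (-118, (7)), (-88, (7))]

Working:
tell(7) @ H0 ⇒ log+=7
choose[2, 6] @ H2
  branch[0] choose=2:
    choose[5, 4] @ H2
      branch[0] choose=5:
        H0 returns (-18, (7))
        H1 returns (-18, (7))
        H2 returns [(-18, (7))]
      branch[1] choose=4:
        H0 returns (-8, (7))
        H1 returns (-8, (7))
        H2 returns [(-8, (7))]
  branch[1] choose=6:
    choose[5, 4] @ H2
      branch[0] choose=5:
        H0 returns (-118, (7))
        H1 returns (-118, (7))
        H2 returns [(-118, (7))]
      branch[1] choose=4:
        H0 returns (-88, (7))
        H1 returns (-88, (7))
        H2 returns [(-88, (7))]
= [(-18, (7)), (-8, (7)), (-118, (7)), (-88, (7))]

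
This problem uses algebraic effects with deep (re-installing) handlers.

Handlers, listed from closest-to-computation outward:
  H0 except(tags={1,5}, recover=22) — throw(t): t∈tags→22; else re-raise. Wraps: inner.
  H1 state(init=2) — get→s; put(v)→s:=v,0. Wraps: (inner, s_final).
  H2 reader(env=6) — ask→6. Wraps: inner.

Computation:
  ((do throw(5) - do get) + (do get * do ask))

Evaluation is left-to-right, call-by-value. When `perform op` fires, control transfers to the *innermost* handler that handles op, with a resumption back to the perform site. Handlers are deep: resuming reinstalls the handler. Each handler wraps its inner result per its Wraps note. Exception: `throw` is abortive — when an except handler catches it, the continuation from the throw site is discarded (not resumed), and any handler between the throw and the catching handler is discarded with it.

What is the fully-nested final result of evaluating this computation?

Evaluation trace:
throw(5) @ H0 caught ⇒ 22
H1 returns (22, 2)
H2 returns (22, 2)
= (22, 2)

Answer: (22, 2)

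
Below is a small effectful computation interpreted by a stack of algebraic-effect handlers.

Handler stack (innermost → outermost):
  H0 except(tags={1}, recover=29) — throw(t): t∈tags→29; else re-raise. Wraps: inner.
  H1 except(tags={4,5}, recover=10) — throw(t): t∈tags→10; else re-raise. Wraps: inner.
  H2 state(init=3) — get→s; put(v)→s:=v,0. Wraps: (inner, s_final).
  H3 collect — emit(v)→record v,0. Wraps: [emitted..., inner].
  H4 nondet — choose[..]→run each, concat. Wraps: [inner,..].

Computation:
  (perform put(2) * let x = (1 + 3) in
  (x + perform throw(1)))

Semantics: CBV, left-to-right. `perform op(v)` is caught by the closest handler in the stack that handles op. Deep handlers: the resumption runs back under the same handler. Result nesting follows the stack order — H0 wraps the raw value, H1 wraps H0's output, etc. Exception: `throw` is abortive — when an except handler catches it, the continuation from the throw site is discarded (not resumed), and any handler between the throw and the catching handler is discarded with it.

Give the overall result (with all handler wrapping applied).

Evaluation trace:
put(2) @ H2 ⇒ s:=2
throw(1) @ H0 caught ⇒ 29
H1 returns 29
H2 returns (29, 2)
H3 returns [(29, 2)]
H4 returns [[(29, 2)]]
= [[(29, 2)]]

Answer: [[(29, 2)]]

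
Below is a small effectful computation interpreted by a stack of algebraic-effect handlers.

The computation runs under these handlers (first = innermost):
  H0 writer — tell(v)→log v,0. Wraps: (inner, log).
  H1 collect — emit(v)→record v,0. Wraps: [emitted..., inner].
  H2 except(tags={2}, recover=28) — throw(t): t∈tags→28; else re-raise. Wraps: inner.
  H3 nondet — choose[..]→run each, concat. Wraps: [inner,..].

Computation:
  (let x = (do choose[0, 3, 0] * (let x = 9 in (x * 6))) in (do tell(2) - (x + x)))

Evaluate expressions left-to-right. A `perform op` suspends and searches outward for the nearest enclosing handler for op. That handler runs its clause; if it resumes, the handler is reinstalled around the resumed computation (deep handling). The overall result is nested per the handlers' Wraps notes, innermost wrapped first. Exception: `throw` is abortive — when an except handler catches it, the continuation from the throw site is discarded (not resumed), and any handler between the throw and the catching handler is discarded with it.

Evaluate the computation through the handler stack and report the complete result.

Evaluation trace:
choose[0, 3, 0] @ H3
  branch[0] choose=0:
    tell(2) @ H0 ⇒ log+=2
    H0 returns (0, (2))
    H1 returns [(0, (2))]
    H2 returns [(0, (2))]
    H3 returns [[(0, (2))]]
  branch[1] choose=3:
    tell(2) @ H0 ⇒ log+=2
    H0 returns (-324, (2))
    H1 returns [(-324, (2))]
    H2 returns [(-324, (2))]
    H3 returns [[(-324, (2))]]
  branch[2] choose=0:
    tell(2) @ H0 ⇒ log+=2
    H0 returns (0, (2))
    H1 returns [(0, (2))]
    H2 returns [(0, (2))]
    H3 returns [[(0, (2))]]
= [[(0, (2))], [(-324, (2))], [(0, (2))]]

Answer: [[(0, (2))], [(-324, (2))], [(0, (2))]]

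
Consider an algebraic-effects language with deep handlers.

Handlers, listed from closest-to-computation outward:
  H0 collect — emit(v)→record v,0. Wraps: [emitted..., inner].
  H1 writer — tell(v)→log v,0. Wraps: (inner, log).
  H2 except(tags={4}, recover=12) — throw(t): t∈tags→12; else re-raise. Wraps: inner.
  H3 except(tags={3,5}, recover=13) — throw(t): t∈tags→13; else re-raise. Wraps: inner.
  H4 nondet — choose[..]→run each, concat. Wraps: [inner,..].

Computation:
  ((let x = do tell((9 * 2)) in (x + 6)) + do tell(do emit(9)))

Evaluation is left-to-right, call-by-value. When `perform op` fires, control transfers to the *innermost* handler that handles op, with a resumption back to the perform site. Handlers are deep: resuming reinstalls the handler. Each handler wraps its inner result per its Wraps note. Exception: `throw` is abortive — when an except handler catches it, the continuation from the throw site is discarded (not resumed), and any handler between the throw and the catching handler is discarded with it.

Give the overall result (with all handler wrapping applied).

Evaluation trace:
tell(18) @ H1 ⇒ log+=18
emit(9) @ H0 ⇒ out+=9
tell(0) @ H1 ⇒ log+=0
H0 returns [9, 6]
H1 returns ([9, 6], (18, 0))
H2 returns ([9, 6], (18, 0))
H3 returns ([9, 6], (18, 0))
H4 returns [([9, 6], (18, 0))]
= [([9, 6], (18, 0))]

Answer: [([9, 6], (18, 0))]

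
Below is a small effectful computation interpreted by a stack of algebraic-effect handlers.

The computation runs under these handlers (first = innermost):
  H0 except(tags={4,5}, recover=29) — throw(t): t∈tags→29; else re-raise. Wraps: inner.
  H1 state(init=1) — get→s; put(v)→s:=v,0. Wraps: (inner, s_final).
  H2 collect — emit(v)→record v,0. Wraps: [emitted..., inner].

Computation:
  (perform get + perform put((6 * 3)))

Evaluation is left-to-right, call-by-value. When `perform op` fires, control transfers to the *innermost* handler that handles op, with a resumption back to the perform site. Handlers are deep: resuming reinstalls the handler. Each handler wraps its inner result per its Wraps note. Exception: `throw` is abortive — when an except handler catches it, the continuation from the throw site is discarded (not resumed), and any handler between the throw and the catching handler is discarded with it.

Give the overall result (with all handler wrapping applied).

Answer: [(1, 18)]

Working:
get @ H1 ⇒ 1
put(18) @ H1 ⇒ s:=18
H0 returns 1
H1 returns (1, 18)
H2 returns [(1, 18)]
= [(1, 18)]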